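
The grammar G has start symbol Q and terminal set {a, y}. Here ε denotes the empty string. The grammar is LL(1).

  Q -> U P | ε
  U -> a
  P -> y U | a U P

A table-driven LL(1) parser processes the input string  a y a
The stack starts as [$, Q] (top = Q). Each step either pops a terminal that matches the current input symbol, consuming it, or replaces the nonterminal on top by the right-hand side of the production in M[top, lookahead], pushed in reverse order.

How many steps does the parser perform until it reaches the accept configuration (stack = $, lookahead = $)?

7

     Stack  Input    Action
  1  $ Q    a y a $  expand Q -> U P
  2  $ P U  a y a $  expand U -> a
  3  $ P a  a y a $  match a
  4  $ P    y a $    expand P -> y U
  5  $ U y  y a $    match y
  6  $ U    a $      expand U -> a
  7  $ a    a $      match a
Accept reached after 7 steps.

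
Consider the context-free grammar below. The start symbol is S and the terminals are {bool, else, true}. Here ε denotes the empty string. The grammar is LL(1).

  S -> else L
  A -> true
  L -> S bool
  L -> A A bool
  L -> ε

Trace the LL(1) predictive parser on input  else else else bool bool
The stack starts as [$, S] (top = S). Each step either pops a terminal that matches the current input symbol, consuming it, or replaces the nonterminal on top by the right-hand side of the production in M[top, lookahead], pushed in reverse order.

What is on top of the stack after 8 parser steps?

L

step 1: stack=$ S  input=else else else bool bool $  — expand S -> else L
step 2: stack=$ L else  input=else else else bool bool $  — match else
step 3: stack=$ L  input=else else bool bool $  — expand L -> S bool
step 4: stack=$ bool S  input=else else bool bool $  — expand S -> else L
step 5: stack=$ bool L else  input=else else bool bool $  — match else
step 6: stack=$ bool L  input=else bool bool $  — expand L -> S bool
step 7: stack=$ bool bool S  input=else bool bool $  — expand S -> else L
step 8: stack=$ bool bool L else  input=else bool bool $  — match else
Stack after step 8: $ bool bool L (top = L).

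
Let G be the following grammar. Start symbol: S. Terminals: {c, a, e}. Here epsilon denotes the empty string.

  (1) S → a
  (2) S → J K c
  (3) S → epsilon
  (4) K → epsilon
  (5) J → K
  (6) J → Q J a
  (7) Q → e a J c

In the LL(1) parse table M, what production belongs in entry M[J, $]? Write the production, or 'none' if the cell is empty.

FIRST(K): from K→epsilon we get {epsilon}. So FIRST(K) = {epsilon}.
FIRST(Q): from Q→e a J c we get {e}. So FIRST(Q) = {e}.
FIRST(J): from J→K we get {epsilon}; from J→Q J a we get {e}. So FIRST(J) = {epsilon, e}.
FIRST(S): from S→a we get {a}; from S→J K c we get {c, e}; from S→epsilon we get {epsilon}. So FIRST(S) = {epsilon, a, c, e}.
FOLLOW(S) includes $ since S is the start symbol.
FOLLOW(J): in S→J K c, J is followed by K c with FIRST {c}; in J→Q J a, J is followed by a with FIRST {a}; in Q→e a J c, J is followed by c with FIRST {c}. Thus FOLLOW(J) = {a, c}.
For J → K: FIRST(K) = {epsilon}, so it goes in M[J, t] for t ∈ {}; since epsilon ∈ FIRST, also for every t ∈ FOLLOW(J) = {a, c}.
For J → Q J a: FIRST(Q J a) = {e}, so it goes in M[J, t] for t ∈ {e}.
None of these place a production in M[J, $].

none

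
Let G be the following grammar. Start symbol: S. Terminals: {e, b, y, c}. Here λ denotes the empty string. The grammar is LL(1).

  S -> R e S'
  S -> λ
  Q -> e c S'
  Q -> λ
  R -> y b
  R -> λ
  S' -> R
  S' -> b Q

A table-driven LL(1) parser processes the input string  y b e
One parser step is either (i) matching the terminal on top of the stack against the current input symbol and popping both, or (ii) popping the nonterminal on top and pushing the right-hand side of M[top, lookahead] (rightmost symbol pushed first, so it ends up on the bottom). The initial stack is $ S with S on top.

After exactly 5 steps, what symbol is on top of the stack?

S'

     Stack       Input    Action
  1  $ S         y b e $  expand S -> R e S'
  2  $ S' e R    y b e $  expand R -> y b
  3  $ S' e b y  y b e $  match y
  4  $ S' e b    b e $    match b
  5  $ S' e      e $      match e
Stack after step 5: $ S' (top = S').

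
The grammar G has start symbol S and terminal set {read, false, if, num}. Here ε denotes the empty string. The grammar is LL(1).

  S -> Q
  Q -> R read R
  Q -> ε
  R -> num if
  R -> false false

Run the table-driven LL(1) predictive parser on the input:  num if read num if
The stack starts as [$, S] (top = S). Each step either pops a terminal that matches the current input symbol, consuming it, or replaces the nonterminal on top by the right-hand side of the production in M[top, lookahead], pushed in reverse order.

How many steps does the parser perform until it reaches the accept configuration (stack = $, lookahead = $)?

step 1: stack=$ S  input=num if read num if $  — expand S -> Q
step 2: stack=$ Q  input=num if read num if $  — expand Q -> R read R
step 3: stack=$ R read R  input=num if read num if $  — expand R -> num if
step 4: stack=$ R read if num  input=num if read num if $  — match num
step 5: stack=$ R read if  input=if read num if $  — match if
step 6: stack=$ R read  input=read num if $  — match read
step 7: stack=$ R  input=num if $  — expand R -> num if
step 8: stack=$ if num  input=num if $  — match num
step 9: stack=$ if  input=if $  — match if
Accept reached after 9 steps.

9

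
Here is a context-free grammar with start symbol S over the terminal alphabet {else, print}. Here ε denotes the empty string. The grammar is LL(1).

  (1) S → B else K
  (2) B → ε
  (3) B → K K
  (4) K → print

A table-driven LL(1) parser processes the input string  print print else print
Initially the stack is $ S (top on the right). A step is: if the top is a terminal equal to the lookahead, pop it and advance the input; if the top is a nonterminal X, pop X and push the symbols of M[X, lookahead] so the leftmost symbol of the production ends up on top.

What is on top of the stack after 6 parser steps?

step 1: stack=$ S  input=print print else print $  — expand S → B else K
step 2: stack=$ K else B  input=print print else print $  — expand B → K K
step 3: stack=$ K else K K  input=print print else print $  — expand K → print
step 4: stack=$ K else K print  input=print print else print $  — match print
step 5: stack=$ K else K  input=print else print $  — expand K → print
step 6: stack=$ K else print  input=print else print $  — match print
Stack after step 6: $ K else (top = else).

else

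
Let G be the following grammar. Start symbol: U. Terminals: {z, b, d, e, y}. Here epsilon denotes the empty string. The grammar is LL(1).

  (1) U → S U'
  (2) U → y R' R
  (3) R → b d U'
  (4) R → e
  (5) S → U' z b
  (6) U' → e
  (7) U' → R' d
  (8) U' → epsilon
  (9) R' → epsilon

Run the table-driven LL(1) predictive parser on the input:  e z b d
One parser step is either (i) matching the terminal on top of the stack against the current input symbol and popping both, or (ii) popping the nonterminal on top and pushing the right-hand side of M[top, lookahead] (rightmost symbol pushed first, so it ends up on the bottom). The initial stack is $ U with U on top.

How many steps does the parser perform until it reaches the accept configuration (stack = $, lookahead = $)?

9

     Stack        Input      Action
  1  $ U          e z b d $  expand U → S U'
  2  $ U' S       e z b d $  expand S → U' z b
  3  $ U' b z U'  e z b d $  expand U' → e
  4  $ U' b z e   e z b d $  match e
  5  $ U' b z     z b d $    match z
  6  $ U' b       b d $      match b
  7  $ U'         d $        expand U' → R' d
  8  $ d R'       d $        expand R' → epsilon
  9  $ d          d $        match d
Accept reached after 9 steps.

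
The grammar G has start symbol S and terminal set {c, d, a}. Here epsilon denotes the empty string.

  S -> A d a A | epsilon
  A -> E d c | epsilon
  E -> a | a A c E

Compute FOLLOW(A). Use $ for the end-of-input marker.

{$, c, d}

FIRST(E): from E->a we get {a}; from E->a A c E we get {a}. So FIRST(E) = {a}.
FIRST(A): from A->E d c we get {a}; from A->epsilon we get {epsilon}. So FIRST(A) = {epsilon, a}.
FIRST(S): from S->A d a A we get {a, d}; from S->epsilon we get {epsilon}. So FIRST(S) = {epsilon, a, d}.
FOLLOW(S) includes $ since S is the start symbol.
FOLLOW(S): S appears on no right-hand side. Thus FOLLOW(S) = {$}.
FOLLOW(A): in S->A d a A (occurrence 1), A is followed by d a A with FIRST {d}; in S->A d a A (occurrence 2), the suffix after A is empty, so FOLLOW(A) ⊇ FOLLOW(S) = {$}; in E->a A c E, A is followed by c E with FIRST {c}. Thus FOLLOW(A) = {$, c, d}.
FOLLOW(E): in A->E d c, E is followed by d c with FIRST {d}; in E->a A c E, the suffix after E is empty (adds nothing new). Thus FOLLOW(E) = {d}.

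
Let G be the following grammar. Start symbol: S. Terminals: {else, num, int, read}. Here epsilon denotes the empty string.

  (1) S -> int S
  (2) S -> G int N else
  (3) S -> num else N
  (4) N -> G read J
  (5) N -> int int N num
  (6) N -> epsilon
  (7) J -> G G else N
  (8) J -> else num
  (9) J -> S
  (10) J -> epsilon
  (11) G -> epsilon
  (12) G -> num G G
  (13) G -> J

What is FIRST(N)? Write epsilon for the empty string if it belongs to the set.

{epsilon, else, int, num, read}

FIRST(S): from S->int S we get {int}; from S->G int N else we get {else, int, num}; from S->num else N we get {num}. So FIRST(S) = {else, int, num}.
FIRST(N): from N->G read J we get {else, int, num, read}; from N->int int N num we get {int}; from N->epsilon we get {epsilon}. So FIRST(N) = {epsilon, else, int, num, read}.
FIRST(J): from J->G G else N we get {else, int, num}; from J->else num we get {else}; from J->S we get {else, int, num}; from J->epsilon we get {epsilon}. So FIRST(J) = {epsilon, else, int, num}.
FIRST(G): from G->epsilon we get {epsilon}; from G->num G G we get {num}; from G->J we get {epsilon, else, int, num}. So FIRST(G) = {epsilon, else, int, num}.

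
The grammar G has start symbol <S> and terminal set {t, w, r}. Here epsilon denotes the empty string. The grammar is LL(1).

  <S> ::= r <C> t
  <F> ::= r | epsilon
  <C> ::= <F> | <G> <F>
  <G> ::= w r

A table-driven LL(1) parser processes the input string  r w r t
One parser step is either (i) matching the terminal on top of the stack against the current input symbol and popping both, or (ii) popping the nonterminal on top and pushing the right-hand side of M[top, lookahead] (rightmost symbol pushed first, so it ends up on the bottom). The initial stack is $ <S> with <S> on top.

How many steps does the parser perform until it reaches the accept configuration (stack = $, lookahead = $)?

step 1: stack=$ <S>  input=r w r t $  — expand <S> ::= r <C> t
step 2: stack=$ t <C> r  input=r w r t $  — match r
step 3: stack=$ t <C>  input=w r t $  — expand <C> ::= <G> <F>
step 4: stack=$ t <F> <G>  input=w r t $  — expand <G> ::= w r
step 5: stack=$ t <F> r w  input=w r t $  — match w
step 6: stack=$ t <F> r  input=r t $  — match r
step 7: stack=$ t <F>  input=t $  — expand <F> ::= epsilon
step 8: stack=$ t  input=t $  — match t
Accept reached after 8 steps.

8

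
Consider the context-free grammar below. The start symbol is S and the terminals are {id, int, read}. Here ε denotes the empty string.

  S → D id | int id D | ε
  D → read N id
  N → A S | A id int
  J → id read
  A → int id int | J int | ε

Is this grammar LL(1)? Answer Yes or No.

No

FIRST(S) = {ε, int, read}
FIRST(D) = {read}
FIRST(N) = {ε, id, int, read}
FIRST(J) = {id}
FIRST(A) = {ε, id, int}
FOLLOW(S) = {$, id}
FOLLOW(D) = {$, id}
FOLLOW(N) = {id}
FOLLOW(J) = {int}
FOLLOW(A) = {id, int, read}
Cell M[A, id] receives both A → J int and A → ε — the grammar is not LL(1).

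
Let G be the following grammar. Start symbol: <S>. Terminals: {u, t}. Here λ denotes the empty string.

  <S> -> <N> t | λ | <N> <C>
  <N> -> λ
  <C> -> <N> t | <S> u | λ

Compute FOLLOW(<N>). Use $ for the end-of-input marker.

{$, t, u}

FIRST(<N>): from <N>->λ we get {λ}. So FIRST(<N>) = {λ}.
FIRST(<S>): from <S>-><N> t we get {t}; from <S>->λ we get {λ}; from <S>-><N> <C> we get {λ, t, u}. So FIRST(<S>) = {λ, t, u}.
FIRST(<C>): from <C>-><N> t we get {t}; from <C>-><S> u we get {t, u}; from <C>->λ we get {λ}. So FIRST(<C>) = {λ, t, u}.
FOLLOW(<S>) includes $ since <S> is the start symbol.
FOLLOW(<S>): in <C>-><S> u, <S> is followed by u with FIRST {u}. Thus FOLLOW(<S>) = {$, u}.
FOLLOW(<N>): in <S>-><N> t, <N> is followed by t with FIRST {t}; in <S>-><N> <C>, <N> is followed by <C> with FIRST {λ, t, u}; in <S>-><N> <C>, the suffix after <N> is nullable, so FOLLOW(<N>) ⊇ FOLLOW(<S>) = {$, u}; in <C>-><N> t, <N> is followed by t with FIRST {t}. Thus FOLLOW(<N>) = {$, t, u}.
FOLLOW(<C>): in <S>-><N> <C>, the suffix after <C> is empty, so FOLLOW(<C>) ⊇ FOLLOW(<S>) = {$, u}. Thus FOLLOW(<C>) = {$, u}.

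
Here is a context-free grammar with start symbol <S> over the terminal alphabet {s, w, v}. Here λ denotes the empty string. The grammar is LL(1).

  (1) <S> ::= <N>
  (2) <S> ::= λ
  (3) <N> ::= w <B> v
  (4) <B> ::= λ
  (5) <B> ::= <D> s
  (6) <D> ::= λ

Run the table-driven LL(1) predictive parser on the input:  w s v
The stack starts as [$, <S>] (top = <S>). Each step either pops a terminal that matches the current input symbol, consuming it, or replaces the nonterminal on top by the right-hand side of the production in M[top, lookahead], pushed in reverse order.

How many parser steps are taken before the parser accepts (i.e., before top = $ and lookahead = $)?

step 1: stack=$ <S>  input=w s v $  — expand <S> ::= <N>
step 2: stack=$ <N>  input=w s v $  — expand <N> ::= w <B> v
step 3: stack=$ v <B> w  input=w s v $  — match w
step 4: stack=$ v <B>  input=s v $  — expand <B> ::= <D> s
step 5: stack=$ v s <D>  input=s v $  — expand <D> ::= λ
step 6: stack=$ v s  input=s v $  — match s
step 7: stack=$ v  input=v $  — match v
Accept reached after 7 steps.

7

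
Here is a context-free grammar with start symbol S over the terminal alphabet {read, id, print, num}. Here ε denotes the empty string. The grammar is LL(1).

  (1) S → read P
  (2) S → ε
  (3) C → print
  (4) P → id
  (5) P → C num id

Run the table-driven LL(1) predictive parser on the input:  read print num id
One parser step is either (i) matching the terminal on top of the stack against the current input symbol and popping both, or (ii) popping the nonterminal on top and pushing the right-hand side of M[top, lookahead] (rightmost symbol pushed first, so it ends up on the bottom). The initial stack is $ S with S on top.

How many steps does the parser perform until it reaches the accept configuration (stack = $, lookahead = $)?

7

     Stack           Input                Action
  1  $ S             read print num id $  expand S → read P
  2  $ P read        read print num id $  match read
  3  $ P             print num id $       expand P → C num id
  4  $ id num C      print num id $       expand C → print
  5  $ id num print  print num id $       match print
  6  $ id num        num id $             match num
  7  $ id            id $                 match id
Accept reached after 7 steps.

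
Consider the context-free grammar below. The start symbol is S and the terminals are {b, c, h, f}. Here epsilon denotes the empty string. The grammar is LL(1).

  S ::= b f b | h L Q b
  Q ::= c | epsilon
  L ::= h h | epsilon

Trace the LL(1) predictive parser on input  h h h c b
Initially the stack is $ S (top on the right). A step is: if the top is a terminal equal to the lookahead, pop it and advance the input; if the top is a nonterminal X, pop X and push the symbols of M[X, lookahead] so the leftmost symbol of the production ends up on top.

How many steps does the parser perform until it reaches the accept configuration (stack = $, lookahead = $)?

8

     Stack      Input        Action
  1  $ S        h h h c b $  expand S ::= h L Q b
  2  $ b Q L h  h h h c b $  match h
  3  $ b Q L    h h c b $    expand L ::= h h
  4  $ b Q h h  h h c b $    match h
  5  $ b Q h    h c b $      match h
  6  $ b Q      c b $        expand Q ::= c
  7  $ b c      c b $        match c
  8  $ b        b $          match b
Accept reached after 8 steps.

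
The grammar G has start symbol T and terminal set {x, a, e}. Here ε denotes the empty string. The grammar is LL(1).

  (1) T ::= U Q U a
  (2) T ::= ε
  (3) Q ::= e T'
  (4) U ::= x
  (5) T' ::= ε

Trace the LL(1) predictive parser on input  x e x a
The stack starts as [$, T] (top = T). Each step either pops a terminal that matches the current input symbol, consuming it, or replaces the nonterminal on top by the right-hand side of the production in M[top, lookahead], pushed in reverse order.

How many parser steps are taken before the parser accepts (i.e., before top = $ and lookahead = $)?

9

step 1: stack=$ T  input=x e x a $  — expand T ::= U Q U a
step 2: stack=$ a U Q U  input=x e x a $  — expand U ::= x
step 3: stack=$ a U Q x  input=x e x a $  — match x
step 4: stack=$ a U Q  input=e x a $  — expand Q ::= e T'
step 5: stack=$ a U T' e  input=e x a $  — match e
step 6: stack=$ a U T'  input=x a $  — expand T' ::= ε
step 7: stack=$ a U  input=x a $  — expand U ::= x
step 8: stack=$ a x  input=x a $  — match x
step 9: stack=$ a  input=a $  — match a
Accept reached after 9 steps.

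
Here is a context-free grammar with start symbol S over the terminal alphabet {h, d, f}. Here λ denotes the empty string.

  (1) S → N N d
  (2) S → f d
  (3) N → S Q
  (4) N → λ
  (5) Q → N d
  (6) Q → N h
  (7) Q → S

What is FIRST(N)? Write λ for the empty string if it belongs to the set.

{λ, d, f}

FIRST(S) = {d, f}  (via N N d)
FIRST(N) = {λ, d, f}  (via S Q)
FIRST(Q) = {d, f, h}  (via N d, N h, S)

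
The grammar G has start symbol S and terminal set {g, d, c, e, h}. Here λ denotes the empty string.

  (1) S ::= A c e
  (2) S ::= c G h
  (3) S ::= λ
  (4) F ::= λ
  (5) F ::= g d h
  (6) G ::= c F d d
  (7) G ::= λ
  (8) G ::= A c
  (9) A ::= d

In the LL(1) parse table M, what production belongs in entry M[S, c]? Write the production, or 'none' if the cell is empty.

S ::= c G h

FIRST(F): from F::=λ we get {λ}; from F::=g d h we get {g}. So FIRST(F) = {λ, g}.
FIRST(A): from A::=d we get {d}. So FIRST(A) = {d}.
FIRST(S): from S::=A c e we get {d}; from S::=c G h we get {c}; from S::=λ we get {λ}. So FIRST(S) = {λ, c, d}.
FIRST(G): from G::=c F d d we get {c}; from G::=λ we get {λ}; from G::=A c we get {d}. So FIRST(G) = {λ, c, d}.
FOLLOW(S) includes $ since S is the start symbol.
FOLLOW(S): S appears on no right-hand side. Thus FOLLOW(S) = {$}.
For S ::= A c e: FIRST(A c e) = {d}, so it goes in M[S, t] for t ∈ {d}.
For S ::= c G h: FIRST(c G h) = {c}, so it goes in M[S, t] for t ∈ {c}.
For S ::= λ: FIRST(λ) = {λ}, so it goes in M[S, t] for t ∈ {}; since λ ∈ FIRST, also for every t ∈ FOLLOW(S) = {$}.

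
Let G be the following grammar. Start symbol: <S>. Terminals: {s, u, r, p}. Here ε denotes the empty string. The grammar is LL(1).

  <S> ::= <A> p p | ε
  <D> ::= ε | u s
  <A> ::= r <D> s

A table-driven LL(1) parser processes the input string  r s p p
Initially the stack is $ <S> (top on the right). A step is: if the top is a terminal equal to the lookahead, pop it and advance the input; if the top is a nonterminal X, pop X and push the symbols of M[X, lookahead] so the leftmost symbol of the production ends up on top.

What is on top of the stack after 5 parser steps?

p

step 1: stack=$ <S>  input=r s p p $  — expand <S> ::= <A> p p
step 2: stack=$ p p <A>  input=r s p p $  — expand <A> ::= r <D> s
step 3: stack=$ p p s <D> r  input=r s p p $  — match r
step 4: stack=$ p p s <D>  input=s p p $  — expand <D> ::= ε
step 5: stack=$ p p s  input=s p p $  — match s
Stack after step 5: $ p p (top = p).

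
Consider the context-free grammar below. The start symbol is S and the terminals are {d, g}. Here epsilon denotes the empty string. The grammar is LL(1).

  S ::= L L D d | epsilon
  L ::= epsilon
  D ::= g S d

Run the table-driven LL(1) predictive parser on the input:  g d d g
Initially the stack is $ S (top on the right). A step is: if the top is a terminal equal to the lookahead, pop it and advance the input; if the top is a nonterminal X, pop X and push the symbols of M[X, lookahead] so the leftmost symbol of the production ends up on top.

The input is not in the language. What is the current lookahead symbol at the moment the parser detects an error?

g

     Stack      Input      Action
  1  $ S        g d d g $  expand S ::= L L D d
  2  $ d D L L  g d d g $  expand L ::= epsilon
  3  $ d D L    g d d g $  expand L ::= epsilon
  4  $ d D      g d d g $  expand D ::= g S d
  5  $ d d S g  g d d g $  match g
  6  $ d d S    d d g $    expand S ::= epsilon
  7  $ d d      d d g $    match d
  8  $ d        d g $      match d
  9  $          g $        error: stack empty but input remains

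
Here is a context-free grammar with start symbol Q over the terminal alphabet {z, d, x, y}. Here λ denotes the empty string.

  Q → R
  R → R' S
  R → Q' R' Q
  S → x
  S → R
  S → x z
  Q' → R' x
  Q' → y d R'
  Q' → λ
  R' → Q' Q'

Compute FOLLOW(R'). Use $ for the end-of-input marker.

FIRST(Q): from Q→R we get {x, y}. So FIRST(Q) = {x, y}.
FIRST(R): from R→R' S we get {x, y}; from R→Q' R' Q we get {x, y}. So FIRST(R) = {x, y}.
FIRST(S): from S→x we get {x}; from S→R we get {x, y}; from S→x z we get {x}. So FIRST(S) = {x, y}.
FIRST(Q'): from Q'→R' x we get {x, y}; from Q'→y d R' we get {y}; from Q'→λ we get {λ}. So FIRST(Q') = {λ, x, y}.
FIRST(R'): from R'→Q' Q' we get {λ, x, y}. So FIRST(R') = {λ, x, y}.
FOLLOW(Q) includes $ since Q is the start symbol.
FOLLOW(Q): in R→Q' R' Q, the suffix after Q is empty, so FOLLOW(Q) ⊇ FOLLOW(R) = {$}. Thus FOLLOW(Q) = {$}.
FOLLOW(R): in Q→R, the suffix after R is empty, so FOLLOW(R) ⊇ FOLLOW(Q) = {$}; in S→R, the suffix after R is empty, so FOLLOW(R) ⊇ FOLLOW(S) = {$}. Thus FOLLOW(R) = {$}.
FOLLOW(S): in R→R' S, the suffix after S is empty, so FOLLOW(S) ⊇ FOLLOW(R) = {$}. Thus FOLLOW(S) = {$}.
FOLLOW(Q'): in R→Q' R' Q, Q' is followed by R' Q with FIRST {x, y}; in R'→Q' Q' (occurrence 1), Q' is followed by Q' with FIRST {λ, x, y}; in R'→Q' Q' (occurrence 1), the suffix after Q' is nullable, so FOLLOW(Q') ⊇ FOLLOW(R') = {x, y}; in R'→Q' Q' (occurrence 2), the suffix after Q' is empty, so FOLLOW(Q') ⊇ FOLLOW(R') = {x, y}. Thus FOLLOW(Q') = {x, y}.
FOLLOW(R'): in R→R' S, R' is followed by S with FIRST {x, y}; in R→Q' R' Q, R' is followed by Q with FIRST {x, y}; in Q'→R' x, R' is followed by x with FIRST {x}; in Q'→y d R', the suffix after R' is empty, so FOLLOW(R') ⊇ FOLLOW(Q') = {x, y}. Thus FOLLOW(R') = {x, y}.

{x, y}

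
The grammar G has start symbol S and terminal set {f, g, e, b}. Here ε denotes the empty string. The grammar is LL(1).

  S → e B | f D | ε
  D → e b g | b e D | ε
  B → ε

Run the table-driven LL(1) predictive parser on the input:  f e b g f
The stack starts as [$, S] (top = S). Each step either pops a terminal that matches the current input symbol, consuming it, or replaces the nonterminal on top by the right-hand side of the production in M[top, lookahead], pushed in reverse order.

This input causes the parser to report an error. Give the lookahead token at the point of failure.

f

     Stack    Input        Action
  1  $ S      f e b g f $  expand S → f D
  2  $ D f    f e b g f $  match f
  3  $ D      e b g f $    expand D → e b g
  4  $ g b e  e b g f $    match e
  5  $ g b    b g f $      match b
  6  $ g      g f $        match g
  7  $        f $          error: stack empty but input remains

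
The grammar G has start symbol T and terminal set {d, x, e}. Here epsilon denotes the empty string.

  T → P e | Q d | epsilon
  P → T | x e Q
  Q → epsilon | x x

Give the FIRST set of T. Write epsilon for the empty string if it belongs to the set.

FIRST(Q) = {epsilon, x}
FIRST(T) = {epsilon, d, e, x}  (via P e, Q d)
FIRST(P) = {epsilon, d, e, x}  (via T)

{epsilon, d, e, x}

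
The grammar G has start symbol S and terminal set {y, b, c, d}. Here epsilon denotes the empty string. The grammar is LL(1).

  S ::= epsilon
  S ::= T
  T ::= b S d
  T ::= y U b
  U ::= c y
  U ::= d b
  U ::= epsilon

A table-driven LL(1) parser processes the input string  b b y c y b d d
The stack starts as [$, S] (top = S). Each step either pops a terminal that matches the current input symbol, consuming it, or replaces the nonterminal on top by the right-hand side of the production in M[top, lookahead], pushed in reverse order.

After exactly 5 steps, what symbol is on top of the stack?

     Stack    Input              Action
  1  $ S      b b y c y b d d $  expand S ::= T
  2  $ T      b b y c y b d d $  expand T ::= b S d
  3  $ d S b  b b y c y b d d $  match b
  4  $ d S    b y c y b d d $    expand S ::= T
  5  $ d T    b y c y b d d $    expand T ::= b S d
Stack after step 5: $ d d S b (top = b).

b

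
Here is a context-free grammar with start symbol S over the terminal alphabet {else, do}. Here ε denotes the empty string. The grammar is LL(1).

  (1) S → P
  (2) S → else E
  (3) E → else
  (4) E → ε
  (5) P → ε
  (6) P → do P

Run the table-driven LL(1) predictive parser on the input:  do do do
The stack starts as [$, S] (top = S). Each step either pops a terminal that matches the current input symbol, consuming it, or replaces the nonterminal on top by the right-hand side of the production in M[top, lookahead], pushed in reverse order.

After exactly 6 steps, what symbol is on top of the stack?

do

step 1: stack=$ S  input=do do do $  — expand S → P
step 2: stack=$ P  input=do do do $  — expand P → do P
step 3: stack=$ P do  input=do do do $  — match do
step 4: stack=$ P  input=do do $  — expand P → do P
step 5: stack=$ P do  input=do do $  — match do
step 6: stack=$ P  input=do $  — expand P → do P
Stack after step 6: $ P do (top = do).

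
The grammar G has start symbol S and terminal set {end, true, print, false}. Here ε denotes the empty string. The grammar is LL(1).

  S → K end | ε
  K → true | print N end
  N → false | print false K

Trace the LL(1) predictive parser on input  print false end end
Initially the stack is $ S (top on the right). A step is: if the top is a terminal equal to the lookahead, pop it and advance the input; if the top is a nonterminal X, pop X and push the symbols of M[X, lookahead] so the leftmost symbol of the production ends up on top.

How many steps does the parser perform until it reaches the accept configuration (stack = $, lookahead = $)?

step 1: stack=$ S  input=print false end end $  — expand S → K end
step 2: stack=$ end K  input=print false end end $  — expand K → print N end
step 3: stack=$ end end N print  input=print false end end $  — match print
step 4: stack=$ end end N  input=false end end $  — expand N → false
step 5: stack=$ end end false  input=false end end $  — match false
step 6: stack=$ end end  input=end end $  — match end
step 7: stack=$ end  input=end $  — match end
Accept reached after 7 steps.

7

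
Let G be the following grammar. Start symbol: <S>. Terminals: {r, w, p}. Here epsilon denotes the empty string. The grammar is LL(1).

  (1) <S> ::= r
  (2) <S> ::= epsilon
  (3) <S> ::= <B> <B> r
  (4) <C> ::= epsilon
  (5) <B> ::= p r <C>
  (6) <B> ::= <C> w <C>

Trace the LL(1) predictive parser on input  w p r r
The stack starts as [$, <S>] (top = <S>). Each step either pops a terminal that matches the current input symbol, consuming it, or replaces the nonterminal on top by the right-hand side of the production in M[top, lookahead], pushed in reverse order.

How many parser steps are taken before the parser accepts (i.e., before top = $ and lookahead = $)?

10

step 1: stack=$ <S>  input=w p r r $  — expand <S> ::= <B> <B> r
step 2: stack=$ r <B> <B>  input=w p r r $  — expand <B> ::= <C> w <C>
step 3: stack=$ r <B> <C> w <C>  input=w p r r $  — expand <C> ::= epsilon
step 4: stack=$ r <B> <C> w  input=w p r r $  — match w
step 5: stack=$ r <B> <C>  input=p r r $  — expand <C> ::= epsilon
step 6: stack=$ r <B>  input=p r r $  — expand <B> ::= p r <C>
step 7: stack=$ r <C> r p  input=p r r $  — match p
step 8: stack=$ r <C> r  input=r r $  — match r
step 9: stack=$ r <C>  input=r $  — expand <C> ::= epsilon
step 10: stack=$ r  input=r $  — match r
Accept reached after 10 steps.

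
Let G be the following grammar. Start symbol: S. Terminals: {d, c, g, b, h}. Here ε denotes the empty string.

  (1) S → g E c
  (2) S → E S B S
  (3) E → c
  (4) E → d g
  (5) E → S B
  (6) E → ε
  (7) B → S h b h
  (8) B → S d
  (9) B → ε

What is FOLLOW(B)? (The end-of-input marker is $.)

FIRST(S): from S→g E c we get {g}; from S→E S B S we get {c, d, g}. So FIRST(S) = {c, d, g}.
FIRST(E): from E→c we get {c}; from E→d g we get {d}; from E→S B we get {c, d, g}; from E→ε we get {ε}. So FIRST(E) = {ε, c, d, g}.
FIRST(B): from B→S h b h we get {c, d, g}; from B→S d we get {c, d, g}; from B→ε we get {ε}. So FIRST(B) = {ε, c, d, g}.
FOLLOW(S) includes $ since S is the start symbol.
FOLLOW(E): in S→g E c, E is followed by c with FIRST {c}; in S→E S B S, E is followed by S B S with FIRST {c, d, g}. Thus FOLLOW(E) = {c, d, g}.
FOLLOW(S): in S→E S B S (occurrence 1), S is followed by B S with FIRST {c, d, g}; in S→E S B S (occurrence 2), the suffix after S is empty (adds nothing new); in E→S B, S is followed by B with FIRST {ε, c, d, g}; in E→S B, the suffix after S is nullable, so FOLLOW(S) ⊇ FOLLOW(E) = {c, d, g}; in B→S h b h, S is followed by h b h with FIRST {h}; in B→S d, S is followed by d with FIRST {d}. Thus FOLLOW(S) = {$, c, d, g, h}.
FOLLOW(B): in S→E S B S, B is followed by S with FIRST {c, d, g}; in E→S B, the suffix after B is empty, so FOLLOW(B) ⊇ FOLLOW(E) = {c, d, g}. Thus FOLLOW(B) = {c, d, g}.

{c, d, g}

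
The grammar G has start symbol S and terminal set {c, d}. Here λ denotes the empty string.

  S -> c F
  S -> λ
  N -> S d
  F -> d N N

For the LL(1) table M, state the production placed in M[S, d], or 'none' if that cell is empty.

S -> λ

FIRST(S) = {λ, c}
FIRST(F) = {d}
FIRST(N) = {c, d}  (via S d)
FOLLOW(S) includes $ since S is the start symbol.
FOLLOW(S): in N->S d, S is followed by d with FIRST {d}. Thus FOLLOW(S) = {$, d}.
For S -> c F: FIRST(c F) = {c}, so it goes in M[S, t] for t ∈ {c}.
For S -> λ: FIRST(λ) = {λ}, so it goes in M[S, t] for t ∈ {}; since λ ∈ FIRST, also for every t ∈ FOLLOW(S) = {$, d}.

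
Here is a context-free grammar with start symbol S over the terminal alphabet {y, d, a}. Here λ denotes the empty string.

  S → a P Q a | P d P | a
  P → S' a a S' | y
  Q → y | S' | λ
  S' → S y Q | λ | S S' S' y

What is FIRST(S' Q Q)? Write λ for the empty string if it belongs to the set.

{λ, a, y}

FIRST(S): from S→a P Q a we get {a}; from S→P d P we get {a, y}; from S→a we get {a}. So FIRST(S) = {a, y}.
FIRST(S'): from S'→S y Q we get {a, y}; from S'→λ we get {λ}; from S'→S S' S' y we get {a, y}. So FIRST(S') = {λ, a, y}.
FIRST(P): from P→S' a a S' we get {a, y}; from P→y we get {y}. So FIRST(P) = {a, y}.
FIRST(Q): from Q→y we get {y}; from Q→S' we get {λ, a, y}; from Q→λ we get {λ}. So FIRST(Q) = {λ, a, y}.
FIRST(S' Q Q): take FIRST of each symbol in turn, carrying on past any symbol whose FIRST contains λ; result {λ, a, y}.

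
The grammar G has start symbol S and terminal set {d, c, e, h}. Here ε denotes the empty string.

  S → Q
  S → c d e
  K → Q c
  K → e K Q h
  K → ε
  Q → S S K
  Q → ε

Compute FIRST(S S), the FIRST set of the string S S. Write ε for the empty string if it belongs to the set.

FIRST(S) = {ε, c, e}  (via Q)
FIRST(K) = {ε, c, e}  (via Q c)
FIRST(Q) = {ε, c, e}  (via S S K)
FIRST(S S): take FIRST of each symbol in turn, carrying on past any symbol whose FIRST contains ε; result {ε, c, e}.

{ε, c, e}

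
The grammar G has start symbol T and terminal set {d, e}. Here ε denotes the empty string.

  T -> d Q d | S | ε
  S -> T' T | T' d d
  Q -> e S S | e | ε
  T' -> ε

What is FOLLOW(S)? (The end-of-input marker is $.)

FIRST(Q) = {ε, e}
FIRST(T') = {ε}
FIRST(T) = {ε, d}  (via S)
FIRST(S) = {ε, d}  (via T' T, T' d d)
FOLLOW(T) includes $ since T is the start symbol.
FOLLOW(Q): in T->d Q d, Q is followed by d with FIRST {d}. Thus FOLLOW(Q) = {d}.
FOLLOW(T): in S->T' T, the suffix after T is empty, so FOLLOW(T) ⊇ FOLLOW(S) = {$, d}. Thus FOLLOW(T) = {$, d}.
FOLLOW(S): in T->S, the suffix after S is empty, so FOLLOW(S) ⊇ FOLLOW(T) = {$, d}; in Q->e S S (occurrence 1), S is followed by S with FIRST {ε, d}; in Q->e S S (occurrence 1), the suffix after S is nullable, so FOLLOW(S) ⊇ FOLLOW(Q) = {d}; in Q->e S S (occurrence 2), the suffix after S is empty, so FOLLOW(S) ⊇ FOLLOW(Q) = {d}. Thus FOLLOW(S) = {$, d}.
FOLLOW(T'): in S->T' T, T' is followed by T with FIRST {ε, d}; in S->T' T, the suffix after T' is nullable, so FOLLOW(T') ⊇ FOLLOW(S) = {$, d}; in S->T' d d, T' is followed by d d with FIRST {d}. Thus FOLLOW(T') = {$, d}.

{$, d}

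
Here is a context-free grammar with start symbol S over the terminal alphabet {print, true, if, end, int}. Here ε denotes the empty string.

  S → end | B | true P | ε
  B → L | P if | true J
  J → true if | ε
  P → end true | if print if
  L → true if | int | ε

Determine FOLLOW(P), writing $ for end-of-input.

FIRST(J) = {ε, true}
FIRST(P) = {end, if}
FIRST(L) = {ε, int, true}
FIRST(B) = {ε, end, if, int, true}  (via L, P if)
FIRST(S) = {ε, end, if, int, true}  (via B)
FOLLOW(S) includes $ since S is the start symbol.
FOLLOW(S): S appears on no right-hand side. Thus FOLLOW(S) = {$}.
FOLLOW(B): in S→B, the suffix after B is empty, so FOLLOW(B) ⊇ FOLLOW(S) = {$}. Thus FOLLOW(B) = {$}.
FOLLOW(J): in B→true J, the suffix after J is empty, so FOLLOW(J) ⊇ FOLLOW(B) = {$}. Thus FOLLOW(J) = {$}.
FOLLOW(P): in S→true P, the suffix after P is empty, so FOLLOW(P) ⊇ FOLLOW(S) = {$}; in B→P if, P is followed by if with FIRST {if}. Thus FOLLOW(P) = {$, if}.
FOLLOW(L): in B→L, the suffix after L is empty, so FOLLOW(L) ⊇ FOLLOW(B) = {$}. Thus FOLLOW(L) = {$}.

{$, if}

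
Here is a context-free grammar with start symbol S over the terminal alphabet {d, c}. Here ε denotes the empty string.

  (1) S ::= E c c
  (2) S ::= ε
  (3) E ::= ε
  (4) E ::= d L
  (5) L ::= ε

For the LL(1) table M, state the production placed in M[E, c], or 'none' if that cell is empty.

FIRST(E): from E::=ε we get {ε}; from E::=d L we get {d}. So FIRST(E) = {ε, d}.
FIRST(L): from L::=ε we get {ε}. So FIRST(L) = {ε}.
FIRST(S): from S::=E c c we get {c, d}; from S::=ε we get {ε}. So FIRST(S) = {ε, c, d}.
FOLLOW(S) includes $ since S is the start symbol.
FOLLOW(E): in S::=E c c, E is followed by c c with FIRST {c}. Thus FOLLOW(E) = {c}.
For E ::= ε: FIRST(ε) = {ε}, so it goes in M[E, t] for t ∈ {}; since ε ∈ FIRST, also for every t ∈ FOLLOW(E) = {c}.
For E ::= d L: FIRST(d L) = {d}, so it goes in M[E, t] for t ∈ {d}.

E ::= ε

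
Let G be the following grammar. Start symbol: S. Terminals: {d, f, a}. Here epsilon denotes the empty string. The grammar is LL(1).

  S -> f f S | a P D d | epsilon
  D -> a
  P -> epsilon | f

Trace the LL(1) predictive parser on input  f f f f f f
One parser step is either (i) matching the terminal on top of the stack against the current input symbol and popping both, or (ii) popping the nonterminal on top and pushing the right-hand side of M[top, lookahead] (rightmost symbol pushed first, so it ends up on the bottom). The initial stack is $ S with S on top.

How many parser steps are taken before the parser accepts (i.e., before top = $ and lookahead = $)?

10

step 1: stack=$ S  input=f f f f f f $  — expand S -> f f S
step 2: stack=$ S f f  input=f f f f f f $  — match f
step 3: stack=$ S f  input=f f f f f $  — match f
step 4: stack=$ S  input=f f f f $  — expand S -> f f S
step 5: stack=$ S f f  input=f f f f $  — match f
step 6: stack=$ S f  input=f f f $  — match f
step 7: stack=$ S  input=f f $  — expand S -> f f S
step 8: stack=$ S f f  input=f f $  — match f
step 9: stack=$ S f  input=f $  — match f
step 10: stack=$ S  input=$  — expand S -> epsilon
Accept reached after 10 steps.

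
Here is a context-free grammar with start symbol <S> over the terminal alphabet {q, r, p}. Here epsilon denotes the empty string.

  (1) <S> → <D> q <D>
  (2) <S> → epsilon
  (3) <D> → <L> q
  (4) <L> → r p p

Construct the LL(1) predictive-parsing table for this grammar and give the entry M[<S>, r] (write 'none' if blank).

<S> → <D> q <D>

FIRST(<L>) = {r}
FIRST(<D>) = {r}  (via <L> q)
FIRST(<S>) = {epsilon, r}  (via <D> q <D>)
FOLLOW(<S>) includes $ since <S> is the start symbol.
FOLLOW(<S>): <S> appears on no right-hand side. Thus FOLLOW(<S>) = {$}.
For <S> → <D> q <D>: FIRST(<D> q <D>) = {r}, so it goes in M[<S>, t] for t ∈ {r}.
For <S> → epsilon: FIRST(epsilon) = {epsilon}, so it goes in M[<S>, t] for t ∈ {}; since epsilon ∈ FIRST, also for every t ∈ FOLLOW(<S>) = {$}.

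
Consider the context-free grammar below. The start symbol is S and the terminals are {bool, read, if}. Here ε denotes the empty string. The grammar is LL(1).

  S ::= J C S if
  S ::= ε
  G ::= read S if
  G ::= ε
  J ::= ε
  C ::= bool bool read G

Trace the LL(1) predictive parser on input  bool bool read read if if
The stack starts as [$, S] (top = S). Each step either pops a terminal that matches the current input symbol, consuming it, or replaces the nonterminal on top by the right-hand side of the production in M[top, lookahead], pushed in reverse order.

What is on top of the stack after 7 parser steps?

     Stack                    Input                        Action
  1  $ S                      bool bool read read if if $  expand S ::= J C S if
  2  $ if S C J               bool bool read read if if $  expand J ::= ε
  3  $ if S C                 bool bool read read if if $  expand C ::= bool bool read G
  4  $ if S G read bool bool  bool bool read read if if $  match bool
  5  $ if S G read bool       bool read read if if $       match bool
  6  $ if S G read            read read if if $            match read
  7  $ if S G                 read if if $                 expand G ::= read S if
Stack after step 7: $ if S if S read (top = read).

read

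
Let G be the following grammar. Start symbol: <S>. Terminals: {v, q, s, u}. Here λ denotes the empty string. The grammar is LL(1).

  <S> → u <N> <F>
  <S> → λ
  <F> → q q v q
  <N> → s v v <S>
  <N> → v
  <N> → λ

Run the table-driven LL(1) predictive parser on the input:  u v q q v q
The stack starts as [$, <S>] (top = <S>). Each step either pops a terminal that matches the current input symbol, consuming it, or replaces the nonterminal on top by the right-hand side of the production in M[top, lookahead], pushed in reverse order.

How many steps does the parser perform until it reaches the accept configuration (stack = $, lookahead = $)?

9

step 1: stack=$ <S>  input=u v q q v q $  — expand <S> → u <N> <F>
step 2: stack=$ <F> <N> u  input=u v q q v q $  — match u
step 3: stack=$ <F> <N>  input=v q q v q $  — expand <N> → v
step 4: stack=$ <F> v  input=v q q v q $  — match v
step 5: stack=$ <F>  input=q q v q $  — expand <F> → q q v q
step 6: stack=$ q v q q  input=q q v q $  — match q
step 7: stack=$ q v q  input=q v q $  — match q
step 8: stack=$ q v  input=v q $  — match v
step 9: stack=$ q  input=q $  — match q
Accept reached after 9 steps.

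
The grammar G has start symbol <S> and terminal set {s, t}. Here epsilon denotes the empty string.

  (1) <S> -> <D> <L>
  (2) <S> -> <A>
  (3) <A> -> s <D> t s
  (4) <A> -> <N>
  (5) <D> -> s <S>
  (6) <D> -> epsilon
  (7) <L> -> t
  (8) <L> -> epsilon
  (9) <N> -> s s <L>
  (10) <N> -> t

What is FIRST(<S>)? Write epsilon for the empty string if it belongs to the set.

{epsilon, s, t}

FIRST(<D>) = {epsilon, s}
FIRST(<L>) = {epsilon, t}
FIRST(<N>) = {s, t}
FIRST(<A>) = {s, t}  (via <N>)
FIRST(<S>) = {epsilon, s, t}  (via <D> <L>, <A>)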